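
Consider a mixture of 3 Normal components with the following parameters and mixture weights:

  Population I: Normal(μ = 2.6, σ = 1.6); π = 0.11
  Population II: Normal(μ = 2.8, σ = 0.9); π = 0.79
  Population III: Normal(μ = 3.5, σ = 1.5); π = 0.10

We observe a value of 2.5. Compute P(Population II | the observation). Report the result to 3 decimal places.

0.872

By Bayes' theorem, P(k | x) = P(Z=k) f_k(x) / Σ_j P(Z=j) f_j(x).
Normal densities:
  p_I = (1/(1.6·√(2π)))·exp(−(2.5−2.6)²/(2·1.6²)) = 0.249339·exp(-0.00195) = 0.248852
  p_II = (1/(0.9·√(2π)))·exp(−(2.5−2.8)²/(2·0.9²)) = 0.443269·exp(-0.05556) = 0.419315
  p_III = (1/(1.5·√(2π)))·exp(−(2.5−3.5)²/(2·1.5²)) = 0.265962·exp(-0.22222) = 0.212965
Multiply by the mixture weights:
  P(Z=I)·p_I = 0.11 × 0.248852 = 0.0273738
  P(Z=II)·p_II = 0.79 × 0.419315 = 0.331259
  P(Z=III)·p_III = 0.10 × 0.212965 = 0.0212965
Normaliser: 0.0273738 + 0.331259 + 0.0212965 = 0.379929
P(Population II | data) ≈ 0.872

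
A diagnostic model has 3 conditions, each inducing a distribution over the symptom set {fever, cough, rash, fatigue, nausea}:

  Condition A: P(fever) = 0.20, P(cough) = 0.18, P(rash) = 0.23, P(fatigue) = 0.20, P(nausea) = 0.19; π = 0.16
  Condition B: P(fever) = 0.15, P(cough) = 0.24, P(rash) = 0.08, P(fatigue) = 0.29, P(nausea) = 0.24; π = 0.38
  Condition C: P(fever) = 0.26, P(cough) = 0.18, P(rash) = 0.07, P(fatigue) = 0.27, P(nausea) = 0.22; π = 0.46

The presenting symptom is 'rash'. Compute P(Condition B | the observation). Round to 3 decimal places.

0.306

By Bayes' theorem, P(k | x) = π_k f_k(x) / Σ_j π_j f_j(x).
Evaluate each component's likelihood at the observed value:
  p_A = P(rash | comp) = 0.23
  p_B = P(rash | comp) = 0.08
  p_C = P(rash | comp) = 0.07
Weight by the priors:
  π_A·p_A = 0.16 × 0.23 = 0.0368
  π_B·p_B = 0.38 × 0.08 = 0.0304
  π_C·p_C = 0.46 × 0.07 = 0.0322
Normaliser: 0.0368 + 0.0304 + 0.0322 = 0.0994
P(Condition B | data) = 0.0304 / 0.0994 ≈ 0.306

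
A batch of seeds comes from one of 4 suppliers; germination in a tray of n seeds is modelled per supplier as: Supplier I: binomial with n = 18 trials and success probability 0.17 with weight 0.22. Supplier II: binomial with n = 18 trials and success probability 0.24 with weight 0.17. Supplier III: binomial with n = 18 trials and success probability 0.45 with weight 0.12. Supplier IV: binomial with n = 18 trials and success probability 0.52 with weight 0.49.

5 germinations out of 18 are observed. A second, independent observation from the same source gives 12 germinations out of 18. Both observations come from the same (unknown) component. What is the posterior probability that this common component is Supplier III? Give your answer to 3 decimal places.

0.217

Apply Bayes' rule: the posterior for each component is proportional to its prior times its likelihood at x.
Since both observations come from the same component, the likelihood for component k is f_k(x₁)·f_k(x₂).
  L_I = [C(18,5)·0.17^5·0.83^13 = 8568·0.000141986·0.0887187 = 0.107929] × [3.53612e-06] = 3.81651e-07
  L_II = [C(18,5)·0.24^5·0.76^13 = 8568·0.000796262·0.0282213 = 0.192536] × [0.000130644] = 2.51536e-05
  L_III = [C(18,5)·0.45^5·0.55^13 = 8568·0.0184528·0.00042142 = 0.066628] × [0.0354322] = 0.00236078
  L_IV = [C(18,5)·0.52^5·0.48^13 = 8568·0.0380204·7.18019e-05 = 0.0233901] × [0.0887481] = 0.00207583
Unnormalised posteriors:
  π_I·L_I = 0.22 × 3.81651e-07 = 8.39632e-08
  π_II·L_II = 0.17 × 2.51536e-05 = 4.27611e-06
  π_III·L_III = 0.12 × 0.00236078 = 0.000283293
  π_IV·L_IV = 0.49 × 0.00207583 = 0.00101716
Marginal: 8.39632e-08 + 4.27611e-06 + 0.000283293 + 0.00101716 = 0.00130481
So the posterior for Supplier III is 0.000283293 / 0.00130481 ≈ 0.217.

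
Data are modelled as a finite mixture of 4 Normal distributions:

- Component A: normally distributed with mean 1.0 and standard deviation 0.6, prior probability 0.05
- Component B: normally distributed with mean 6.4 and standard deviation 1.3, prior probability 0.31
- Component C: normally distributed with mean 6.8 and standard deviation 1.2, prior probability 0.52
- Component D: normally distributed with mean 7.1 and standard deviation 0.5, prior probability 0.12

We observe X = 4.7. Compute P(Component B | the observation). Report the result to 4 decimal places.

Apply Bayes' rule: the posterior for each component is proportional to its prior times its likelihood at x.
Component likelihoods at x = 4.7:
  p_A = (1/(0.6·√(2π)))·exp(−(4.7−1.0)²/(2·0.6²)) = 0.664904·exp(-19.01389) = 3.67394e-09
  p_B = (1/(1.3·√(2π)))·exp(−(4.7−6.4)²/(2·1.3²)) = 0.306879·exp(-0.85503) = 0.130506
  p_C = (1/(1.2·√(2π)))·exp(−(4.7−6.8)²/(2·1.2²)) = 0.332452·exp(-1.53125) = 0.0718978
  p_D = (1/(0.5·√(2π)))·exp(−(4.7−7.1)²/(2·0.5²)) = 0.797885·exp(-11.52000) = 7.9226e-06
Weight by the priors:
  π_A·p_A = 0.05 × 3.67394e-09 = 1.83697e-10
  π_B·p_B = 0.31 × 0.130506 = 0.040457
  π_C·p_C = 0.52 × 0.0718978 = 0.0373868
  π_D·p_D = 0.12 × 7.9226e-06 = 9.50712e-07
Evidence: 1.83697e-10 + 0.040457 + 0.0373868 + 9.50712e-07 = 0.0778448
P(Component B | data) ≈ 0.5197

0.5197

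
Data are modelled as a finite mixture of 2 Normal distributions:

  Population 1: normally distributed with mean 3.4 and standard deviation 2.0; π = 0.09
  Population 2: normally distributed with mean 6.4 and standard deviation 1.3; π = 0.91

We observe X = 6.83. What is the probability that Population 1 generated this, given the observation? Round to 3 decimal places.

Apply Bayes' rule: the posterior for each component is proportional to its prior times its likelihood at x.
Component likelihoods at x = 6.83:
  f_1 = 0.0458354
  f_2 = 0.290542
Multiply by the mixture weights:
  P(Z=1)·f_1 = 0.09 × 0.0458354 = 0.00412519
  P(Z=2)·f_2 = 0.91 × 0.290542 = 0.264393
Normaliser: 0.00412519 + 0.264393 = 0.268518
P(Population 1 | x) = 0.00412519 / 0.268518 ≈ 0.015

0.015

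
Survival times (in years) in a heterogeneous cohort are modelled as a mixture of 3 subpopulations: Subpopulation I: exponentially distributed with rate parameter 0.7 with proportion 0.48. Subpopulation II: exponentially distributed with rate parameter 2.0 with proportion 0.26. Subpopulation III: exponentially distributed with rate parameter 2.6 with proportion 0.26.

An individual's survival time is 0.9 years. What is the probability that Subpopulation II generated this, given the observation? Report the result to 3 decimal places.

0.260

Apply Bayes' rule: the posterior for each component is proportional to its prior times its likelihood at x.
Evaluate each component's likelihood at the observed value:
  f_I = 0.7·e^(−0.7·0.9) = 0.7·e^(−0.6300) = 0.372814
  f_II = 2.0·e^(−2.0·0.9) = 2.0·e^(−1.8000) = 0.330598
  f_III = 2.6·e^(−2.6·0.9) = 2.6·e^(−2.3400) = 0.250452
Prior × likelihood for each component:
  π_I·f_I = 0.48 × 0.372814 = 0.178951
  π_II·f_II = 0.26 × 0.330598 = 0.0859554
  π_III·f_III = 0.26 × 0.250452 = 0.0651175
Normaliser: 0.178951 + 0.0859554 + 0.0651175 = 0.330024
So the posterior for Subpopulation II is 0.0859554 / 0.330024 ≈ 0.260.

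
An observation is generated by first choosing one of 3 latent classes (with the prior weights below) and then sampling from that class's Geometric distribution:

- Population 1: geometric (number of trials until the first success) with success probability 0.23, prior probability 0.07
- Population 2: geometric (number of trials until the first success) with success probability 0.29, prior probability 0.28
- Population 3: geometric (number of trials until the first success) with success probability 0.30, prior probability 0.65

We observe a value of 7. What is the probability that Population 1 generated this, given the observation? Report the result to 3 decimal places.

0.091

Apply Bayes' rule: the posterior for each component is proportional to its prior times its likelihood at x.
Component likelihoods at x = 7:
  f_1 = 0.23·(1−0.23)^6 = 0.23·0.208422 = 0.0479371
  f_2 = 0.29·(1−0.29)^6 = 0.29·0.1281 = 0.0371491
  f_3 = 0.30·(1−0.30)^6 = 0.30·0.117649 = 0.0352947
Unnormalised posteriors:
  π_1·f_1 = 0.07 × 0.0479371 = 0.0033556
  π_2·f_2 = 0.28 × 0.0371491 = 0.0104017
  π_3·f_3 = 0.65 × 0.0352947 = 0.0229416
Evidence: 0.0033556 + 0.0104017 + 0.0229416 = 0.0366989
P(Population 1 | x) = 0.0033556 / 0.0366989 ≈ 0.091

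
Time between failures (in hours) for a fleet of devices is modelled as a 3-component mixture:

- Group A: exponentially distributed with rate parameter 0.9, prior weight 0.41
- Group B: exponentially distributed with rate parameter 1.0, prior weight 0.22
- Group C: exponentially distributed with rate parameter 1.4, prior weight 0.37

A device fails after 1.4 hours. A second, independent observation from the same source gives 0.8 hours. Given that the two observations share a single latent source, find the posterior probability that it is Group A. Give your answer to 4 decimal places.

0.4428

Apply Bayes' rule: the posterior for each component is proportional to its prior times its likelihood at x.
Since both observations come from the same component, the likelihood for component k is f_k(x₁)·f_k(x₂).
  L_A = [0.255289] × [0.438077] = 0.111836
  L_B = [0.246597] × [0.449329] = 0.110803
  L_C = [0.197202] × [0.456792] = 0.0900801
Multiply by the mixture weights:
  π_A·L_A = 0.41 × 0.111836 = 0.0458528
  π_B·L_B = 0.22 × 0.110803 = 0.0243767
  π_C·L_C = 0.37 × 0.0900801 = 0.0333297
Evidence: 0.0458528 + 0.0243767 + 0.0333297 = 0.103559
P(Group A | x) ≈ 0.4428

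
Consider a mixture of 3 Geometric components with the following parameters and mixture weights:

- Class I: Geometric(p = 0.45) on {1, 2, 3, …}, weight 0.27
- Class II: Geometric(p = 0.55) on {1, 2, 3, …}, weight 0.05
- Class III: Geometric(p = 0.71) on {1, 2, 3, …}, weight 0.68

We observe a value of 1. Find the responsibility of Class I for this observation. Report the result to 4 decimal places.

0.1923

Apply Bayes' rule: the posterior for each component is proportional to its prior times its likelihood at x.
Component likelihoods at x = 1:
  p_I = 0.45·(1−0.45)^0 = 0.45·1 = 0.45
  p_II = 0.55·(1−0.55)^0 = 0.55·1 = 0.55
  p_III = 0.71·(1−0.71)^0 = 0.71·1 = 0.71
Multiply by the mixture weights:
  w_I·p_I = 0.27 × 0.45 = 0.1215
  w_II·p_II = 0.05 × 0.55 = 0.0275
  w_III·p_III = 0.68 × 0.71 = 0.4828
Marginal: 0.1215 + 0.0275 + 0.4828 = 0.6318
P(Class I | data) = 0.1215 / 0.6318 ≈ 0.1923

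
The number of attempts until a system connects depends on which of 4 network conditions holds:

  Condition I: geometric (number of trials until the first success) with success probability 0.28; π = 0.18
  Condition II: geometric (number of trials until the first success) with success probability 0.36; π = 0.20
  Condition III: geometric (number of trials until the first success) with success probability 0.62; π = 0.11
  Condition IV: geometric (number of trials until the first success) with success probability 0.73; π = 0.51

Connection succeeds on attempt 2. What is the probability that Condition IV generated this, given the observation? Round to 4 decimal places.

0.4814

Apply Bayes' rule: the posterior for each component is proportional to its prior times its likelihood at x.
Evaluate each component's likelihood at the observed value:
  p_I = 0.28·(1−0.28)^1 = 0.28·0.72 = 0.2016
  p_II = 0.36·(1−0.36)^1 = 0.36·0.64 = 0.2304
  p_III = 0.62·(1−0.62)^1 = 0.62·0.38 = 0.2356
  p_IV = 0.73·(1−0.73)^1 = 0.73·0.27 = 0.1971
Weight by the priors:
  P(Z=I)·p_I = 0.18 × 0.2016 = 0.036288
  P(Z=II)·p_II = 0.20 × 0.2304 = 0.04608
  P(Z=III)·p_III = 0.11 × 0.2356 = 0.025916
  P(Z=IV)·p_IV = 0.51 × 0.1971 = 0.100521
Marginal: 0.036288 + 0.04608 + 0.025916 + 0.100521 = 0.208805
P(Condition IV | data) ≈ 0.4814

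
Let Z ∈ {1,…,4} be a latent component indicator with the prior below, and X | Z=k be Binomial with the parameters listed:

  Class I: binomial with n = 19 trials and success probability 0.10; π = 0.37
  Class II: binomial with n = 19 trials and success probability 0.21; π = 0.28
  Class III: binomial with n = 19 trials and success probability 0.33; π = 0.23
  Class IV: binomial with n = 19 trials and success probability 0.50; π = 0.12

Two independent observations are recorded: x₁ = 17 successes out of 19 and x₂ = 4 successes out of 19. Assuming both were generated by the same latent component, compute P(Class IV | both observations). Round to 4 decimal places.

By Bayes' theorem, P(k | x) = w_k f_k(x) / Σ_j w_j f_j(x).
Since both observations come from the same component, the likelihood for component k is f_k(x₁)·f_k(x₂).
  f_I = [1.3851e-15] × [0.0798034] = 1.10536e-16
  f_II = [3.20611e-10] × [0.219618] = 7.04118e-11
  f_III = [5.01052e-07] × [0.113126] = 5.66819e-08
  f_IV = [0.000326157] × [0.00739288] = 2.41124e-06
Weight by the priors:
  w_I·f_I = 0.37 × 1.10536e-16 = 4.08982e-17
  w_II·f_II = 0.28 × 7.04118e-11 = 1.97153e-11
  w_III·f_III = 0.23 × 5.66819e-08 = 1.30368e-08
  w_IV·f_IV = 0.12 × 2.41124e-06 = 2.89349e-07
Sum: 4.08982e-17 + 1.97153e-11 + 1.30368e-08 + 2.89349e-07 = 3.02405e-07
So the posterior for Class IV is 2.89349e-07 / 3.02405e-07 ≈ 0.9568.

0.9568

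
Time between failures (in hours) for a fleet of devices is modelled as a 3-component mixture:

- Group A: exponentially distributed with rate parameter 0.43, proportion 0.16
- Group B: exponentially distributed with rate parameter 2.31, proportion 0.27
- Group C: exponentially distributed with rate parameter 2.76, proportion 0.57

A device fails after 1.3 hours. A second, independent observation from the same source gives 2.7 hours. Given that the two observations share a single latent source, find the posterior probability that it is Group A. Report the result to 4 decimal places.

0.9620

The responsibility of component k is w_k f_k(x) divided by Σ_j w_j f_j(x).
Since both observations come from the same component, the likelihood for component k is f_k(x₁)·f_k(x₂).
  L_A = [0.43·e^(−0.43·1.3) = 0.43·e^(−0.5590) = 0.245866] × [0.134664] = 0.0331093
  L_B = [2.31·e^(−2.31·1.3) = 2.31·e^(−3.0030) = 0.114664] × [0.0045177] = 0.000518016
  L_C = [2.76·e^(−2.76·1.3) = 2.76·e^(−3.5880) = 0.0763239] × [0.00160157] = 0.000122238
Unnormalised posteriors:
  w_A·L_A = 0.16 × 0.0331093 = 0.00529749
  w_B·L_B = 0.27 × 0.000518016 = 0.000139864
  w_C·L_C = 0.57 × 0.000122238 = 6.96758e-05
Denominator: 0.00529749 + 0.000139864 + 6.96758e-05 = 0.00550703
So the posterior for Group A is 0.00529749 / 0.00550703 ≈ 0.9620.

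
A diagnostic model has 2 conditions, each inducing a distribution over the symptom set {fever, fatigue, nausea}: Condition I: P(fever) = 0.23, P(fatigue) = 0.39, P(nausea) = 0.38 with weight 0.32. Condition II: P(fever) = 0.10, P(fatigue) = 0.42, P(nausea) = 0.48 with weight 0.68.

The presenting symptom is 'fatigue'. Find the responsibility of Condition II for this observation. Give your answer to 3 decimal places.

0.696

Apply Bayes' rule: the posterior for each component is proportional to its prior times its likelihood at x.
Categorical probabilities:
  p_I = 0.39
  p_II = 0.42
Prior × likelihood for each component:
  π_I·p_I = 0.32 × 0.39 = 0.1248
  π_II·p_II = 0.68 × 0.42 = 0.2856
Sum: 0.1248 + 0.2856 = 0.4104
So the posterior for Condition II is 0.2856 / 0.4104 ≈ 0.696.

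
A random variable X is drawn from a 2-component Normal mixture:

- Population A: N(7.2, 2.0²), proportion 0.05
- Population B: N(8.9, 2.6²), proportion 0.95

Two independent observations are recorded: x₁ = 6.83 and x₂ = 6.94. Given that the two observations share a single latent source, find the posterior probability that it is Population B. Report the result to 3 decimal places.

0.863

By Bayes' theorem, P(k | x) = w_k f_k(x) / Σ_j w_j f_j(x).
Since both observations come from the same component, the likelihood for component k is f_k(x₁)·f_k(x₂).
  L_A = [0.196087] × [0.197793] = 0.0387845
  L_B = [0.111762] × [0.115488] = 0.0129072
Prior × likelihood for each component:
  w_A·L_A = 0.05 × 0.0387845 = 0.00193923
  w_B·L_B = 0.95 × 0.0129072 = 0.0122618
Normaliser: 0.00193923 + 0.0122618 = 0.014201
So the posterior for Population B is 0.0122618 / 0.014201 ≈ 0.863.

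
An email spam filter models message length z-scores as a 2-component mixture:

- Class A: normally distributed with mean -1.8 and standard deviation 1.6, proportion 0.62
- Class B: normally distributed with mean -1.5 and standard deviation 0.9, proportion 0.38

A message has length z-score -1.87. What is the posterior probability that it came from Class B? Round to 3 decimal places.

0.501

Posterior ∝ prior × likelihood, so P(k | x) ∝ π_k f_k(x); normalise over all components.
Component likelihoods at x = -1.87:
  L_A = 0.2491
  L_B = 0.407349
Prior × likelihood for each component:
  π_A·L_A = 0.62 × 0.2491 = 0.154442
  π_B·L_B = 0.38 × 0.407349 = 0.154793
Evidence: 0.154442 + 0.154793 = 0.309235
P(Class B | data) = 0.154793 / 0.309235 ≈ 0.501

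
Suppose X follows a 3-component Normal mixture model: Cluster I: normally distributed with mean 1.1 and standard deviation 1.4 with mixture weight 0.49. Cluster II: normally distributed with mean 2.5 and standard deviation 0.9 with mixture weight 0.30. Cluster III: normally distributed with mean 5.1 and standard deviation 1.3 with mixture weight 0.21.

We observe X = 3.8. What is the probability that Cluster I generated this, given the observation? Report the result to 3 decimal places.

0.202

The responsibility of component k is π_k f_k(x) divided by Σ_j π_j f_j(x).
Component likelihoods at x = 3.8:
  p_I = (1/(1.4·√(2π)))·exp(−(3.8−1.1)²/(2·1.4²)) = 0.284959·exp(-1.85969) = 0.0443739
  p_II = (1/(0.9·√(2π)))·exp(−(3.8−2.5)²/(2·0.9²)) = 0.443269·exp(-1.04321) = 0.156173
  p_III = (1/(1.3·√(2π)))·exp(−(3.8−5.1)²/(2·1.3²)) = 0.306879·exp(-0.50000) = 0.186131
Multiply by the mixture weights:
  π_I·p_I = 0.49 × 0.0443739 = 0.0217432
  π_II·p_II = 0.30 × 0.156173 = 0.046852
  π_III·p_III = 0.21 × 0.186131 = 0.0390876
Marginal: 0.0217432 + 0.046852 + 0.0390876 = 0.107683
Responsibility of Cluster I: 0.0217432 / 0.107683 ≈ 0.202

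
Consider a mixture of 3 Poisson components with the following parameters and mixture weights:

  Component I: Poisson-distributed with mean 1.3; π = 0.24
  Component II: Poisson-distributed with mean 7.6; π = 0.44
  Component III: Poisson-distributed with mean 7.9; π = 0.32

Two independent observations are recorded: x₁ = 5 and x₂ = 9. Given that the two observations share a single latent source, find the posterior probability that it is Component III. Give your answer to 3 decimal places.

0.407

By Bayes' theorem, P(k | x) = π_k f_k(x) / Σ_j π_j f_j(x).
Since both observations come from the same component, the likelihood for component k is f_k(x₁)·f_k(x₂).
  f_I = [e^(−1.3)·1.3^5/5! = 0.00843243] × [7.96424e-06] = 6.71579e-08
  f_II = [e^(−7.6)·7.6^5/5! = 0.105742] × [0.11666] = 0.0123359
  f_III = [e^(−7.9)·7.9^5/5! = 0.0950666] × [0.122449] = 0.0116408
Multiply by the mixture weights:
  π_I·f_I = 0.24 × 6.71579e-08 = 1.61179e-08
  π_II·f_II = 0.44 × 0.0123359 = 0.00542778
  π_III·f_III = 0.32 × 0.0116408 = 0.00372505
Marginal: 1.61179e-08 + 0.00542778 + 0.00372505 = 0.00915285
P(Component III | x₁,x₂) ≈ 0.407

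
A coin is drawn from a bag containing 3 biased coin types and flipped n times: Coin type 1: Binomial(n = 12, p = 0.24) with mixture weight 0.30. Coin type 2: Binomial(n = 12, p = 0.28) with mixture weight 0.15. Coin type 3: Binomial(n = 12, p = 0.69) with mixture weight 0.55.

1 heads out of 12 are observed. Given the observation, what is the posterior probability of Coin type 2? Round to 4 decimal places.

0.2434

By Bayes' theorem, P(k | x) = π_k f_k(x) / Σ_j π_j f_j(x).
Evaluate each component's likelihood at the observed value:
  L_1 = 0.140716
  L_2 = 0.0905726
  L_3 = 2.10382e-05
Prior × likelihood for each component:
  π_1·L_1 = 0.30 × 0.140716 = 0.0422147
  π_2·L_2 = 0.15 × 0.0905726 = 0.0135859
  π_3·L_3 = 0.55 × 2.10382e-05 = 1.1571e-05
Denominator: 0.0422147 + 0.0135859 + 1.1571e-05 = 0.0558121
Responsibility of Coin type 2: 0.0135859 / 0.0558121 ≈ 0.2434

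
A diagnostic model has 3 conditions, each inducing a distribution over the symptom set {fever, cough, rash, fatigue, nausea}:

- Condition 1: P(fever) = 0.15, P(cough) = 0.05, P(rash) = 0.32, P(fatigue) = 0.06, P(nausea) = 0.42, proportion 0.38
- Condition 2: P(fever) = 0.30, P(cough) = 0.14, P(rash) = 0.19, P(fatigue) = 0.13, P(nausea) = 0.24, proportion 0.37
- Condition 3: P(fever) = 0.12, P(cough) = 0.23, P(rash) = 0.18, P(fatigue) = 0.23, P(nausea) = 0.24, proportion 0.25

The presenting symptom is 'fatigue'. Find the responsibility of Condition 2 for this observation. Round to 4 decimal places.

0.3746

By Bayes' theorem, P(k | x) = P(Z=k) f_k(x) / Σ_j P(Z=j) f_j(x).
Component likelihoods at x = 'fatigue':
  f_1 = P(fatigue | comp) = 0.06
  f_2 = P(fatigue | comp) = 0.13
  f_3 = P(fatigue | comp) = 0.23
Weight by the priors:
  P(Z=1)·f_1 = 0.38 × 0.06 = 0.0228
  P(Z=2)·f_2 = 0.37 × 0.13 = 0.0481
  P(Z=3)·f_3 = 0.25 × 0.23 = 0.0575
Marginal: 0.0228 + 0.0481 + 0.0575 = 0.1284
Responsibility of Condition 2: 0.0481 / 0.1284 ≈ 0.3746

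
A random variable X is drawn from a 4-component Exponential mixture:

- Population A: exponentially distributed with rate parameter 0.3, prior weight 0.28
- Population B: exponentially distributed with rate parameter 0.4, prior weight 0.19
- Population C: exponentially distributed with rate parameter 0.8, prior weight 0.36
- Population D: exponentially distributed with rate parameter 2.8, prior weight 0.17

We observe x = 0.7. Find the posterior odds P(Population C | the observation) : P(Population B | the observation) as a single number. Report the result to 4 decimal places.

The posterior odds equal the prior odds times the likelihood ratio: (w_i/w_j)·(f_i(x)/f_j(x)).
Evaluate each component's likelihood at the observed value:
  L_A = 0.3·e^(−0.3·0.7) = 0.3·e^(−0.2100) = 0.243175
  L_B = 0.4·e^(−0.4·0.7) = 0.4·e^(−0.2800) = 0.302313
  L_C = 0.8·e^(−0.8·0.7) = 0.8·e^(−0.5600) = 0.456967
  L_D = 2.8·e^(−2.8·0.7) = 2.8·e^(−1.9600) = 0.394404
0.164508 / 0.0574396 ≈ 2.8640

2.8640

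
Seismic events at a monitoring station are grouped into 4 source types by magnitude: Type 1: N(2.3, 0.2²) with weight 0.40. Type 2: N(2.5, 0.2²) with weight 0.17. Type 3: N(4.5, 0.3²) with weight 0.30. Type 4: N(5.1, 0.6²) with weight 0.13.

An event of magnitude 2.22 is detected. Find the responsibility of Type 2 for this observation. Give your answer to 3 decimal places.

0.147

Apply Bayes' rule: the posterior for each component is proportional to its prior times its likelihood at x.
Component likelihoods at x = 2.22:
  p_1 = 1.84135
  p_2 = 0.748637
  p_3 = 3.81385e-13
  p_4 = 6.60217e-06
Prior × likelihood for each component:
  w_1·p_1 = 0.40 × 1.84135 = 0.73654
  w_2·p_2 = 0.17 × 0.748637 = 0.127268
  w_3·p_3 = 0.30 × 3.81385e-13 = 1.14416e-13
  w_4·p_4 = 0.13 × 6.60217e-06 = 8.58281e-07
Marginal: 0.73654 + 0.127268 + 1.14416e-13 + 8.58281e-07 = 0.863809
P(Type 2 | data) ≈ 0.147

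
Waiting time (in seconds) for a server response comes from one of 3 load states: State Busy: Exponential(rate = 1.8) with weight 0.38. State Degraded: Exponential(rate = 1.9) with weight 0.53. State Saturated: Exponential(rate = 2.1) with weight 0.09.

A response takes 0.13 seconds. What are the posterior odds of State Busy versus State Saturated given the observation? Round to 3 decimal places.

3.763

Since P(k|x) ∝ π_k f_k(x), the posterior odds are π_i f_i(x) / (π_j f_j(x)).
Component likelihoods at x = 0.13 seconds:
  p_Busy = 1.8·e^(−1.8·0.13) = 1.8·e^(−0.2340) = 1.42445
  p_Degraded = 1.9·e^(−1.9·0.13) = 1.9·e^(−0.2470) = 1.48417
  p_Saturated = 2.1·e^(−2.1·0.13) = 2.1·e^(−0.2730) = 1.59829
Posterior odds = (π_Busy·p_Busy) / (π_Saturated·p_Saturated) = (0.38·1.42445) / (0.09·1.59829) = 0.541291 / 0.143847 ≈ 3.763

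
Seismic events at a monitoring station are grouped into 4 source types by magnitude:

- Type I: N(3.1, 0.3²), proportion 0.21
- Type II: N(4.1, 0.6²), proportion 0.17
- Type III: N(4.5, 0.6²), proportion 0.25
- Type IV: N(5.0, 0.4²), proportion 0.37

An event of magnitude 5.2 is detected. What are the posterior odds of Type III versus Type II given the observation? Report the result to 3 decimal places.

3.997

Since P(k|x) ∝ w_k f_k(x), the posterior odds are w_i f_i(x) / (w_j f_j(x)).
Evaluate each component's likelihood at the observed value:
  f_I = (1/(0.3·√(2π)))·exp(−(5.2−3.1)²/(2·0.3²)) = 1.329808·exp(-24.50000) = 3.04491e-11
  f_II = (1/(0.6·√(2π)))·exp(−(5.2−4.1)²/(2·0.6²)) = 0.664904·exp(-1.68056) = 0.123852
  f_III = (1/(0.6·√(2π)))·exp(−(5.2−4.5)²/(2·0.6²)) = 0.664904·exp(-0.68056) = 0.336664
  f_IV = (1/(0.4·√(2π)))·exp(−(5.2−5.0)²/(2·0.4²)) = 0.997356·exp(-0.12500) = 0.880163
Posterior odds = (w_III·f_III) / (w_II·f_II) = (0.25·0.336664) / (0.17·0.123852) = 0.0841661 / 0.0210548 ≈ 3.997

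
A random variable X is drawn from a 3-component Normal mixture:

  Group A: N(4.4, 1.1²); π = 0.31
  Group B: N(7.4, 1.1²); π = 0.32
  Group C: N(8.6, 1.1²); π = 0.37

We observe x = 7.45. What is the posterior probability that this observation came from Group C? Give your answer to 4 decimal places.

0.3963

Apply Bayes' rule: the posterior for each component is proportional to its prior times its likelihood at x.
Normal densities:
  L_A = (1/(1.1·√(2π)))·exp(−(7.45−4.4)²/(2·1.1²)) = 0.362675·exp(-3.84401) = 0.007764
  L_B = (1/(1.1·√(2π)))·exp(−(7.45−7.4)²/(2·1.1²)) = 0.362675·exp(-0.00103) = 0.3623
  L_C = (1/(1.1·√(2π)))·exp(−(7.45−8.6)²/(2·1.1²)) = 0.362675·exp(-0.54649) = 0.209981
Prior × likelihood for each component:
  π_A·L_A = 0.31 × 0.007764 = 0.00240684
  π_B·L_B = 0.32 × 0.3623 = 0.115936
  π_C·L_C = 0.37 × 0.209981 = 0.0776931
Denominator: 0.00240684 + 0.115936 + 0.0776931 = 0.196036
P(Group C | 7.45) ≈ 0.3963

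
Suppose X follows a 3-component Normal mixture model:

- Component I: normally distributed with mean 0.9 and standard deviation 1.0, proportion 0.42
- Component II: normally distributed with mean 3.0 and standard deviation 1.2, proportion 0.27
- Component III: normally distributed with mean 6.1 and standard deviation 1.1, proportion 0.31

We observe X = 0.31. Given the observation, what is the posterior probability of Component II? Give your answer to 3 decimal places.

0.049

By Bayes' theorem, P(k | x) = P(Z=k) f_k(x) / Σ_j P(Z=j) f_j(x).
Normal densities:
  L_I = (1/(1.0·√(2π)))·exp(−(0.31−0.9)²/(2·1.0²)) = 0.398942·exp(-0.17405) = 0.335213
  L_II = (1/(1.2·√(2π)))·exp(−(0.31−3.0)²/(2·1.2²)) = 0.332452·exp(-2.51253) = 0.0269494
  L_III = (1/(1.1·√(2π)))·exp(−(0.31−6.1)²/(2·1.1²)) = 0.362675·exp(-13.85293) = 3.49353e-07
Multiply by the mixture weights:
  P(Z=I)·L_I = 0.42 × 0.335213 = 0.14079
  P(Z=II)·L_II = 0.27 × 0.0269494 = 0.00727633
  P(Z=III)·L_III = 0.31 × 3.49353e-07 = 1.08299e-07
Sum: 0.14079 + 0.00727633 + 1.08299e-07 = 0.148066
Responsibility of Component II: 0.00727633 / 0.148066 ≈ 0.049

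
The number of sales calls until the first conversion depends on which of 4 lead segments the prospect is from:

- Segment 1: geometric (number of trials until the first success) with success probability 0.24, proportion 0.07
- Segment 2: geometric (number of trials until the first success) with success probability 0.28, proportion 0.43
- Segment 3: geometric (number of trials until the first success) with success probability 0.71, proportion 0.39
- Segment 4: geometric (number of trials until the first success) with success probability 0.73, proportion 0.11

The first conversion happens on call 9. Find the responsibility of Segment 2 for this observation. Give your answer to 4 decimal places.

0.8218

P(component k | x) = π_k·f_k(x) / marginal(x), where marginal(x) = Σ_j π_j·f_j(x).
Component likelihoods at x = 9:
  f_1 = 0.0267128
  f_2 = 0.0202217
  f_3 = 3.55175e-05
  f_4 = 2.06174e-05
Weight by the priors:
  π_1·f_1 = 0.07 × 0.0267128 = 0.0018699
  π_2·f_2 = 0.43 × 0.0202217 = 0.00869534
  π_3·f_3 = 0.39 × 3.55175e-05 = 1.38518e-05
  π_4·f_4 = 0.11 × 2.06174e-05 = 2.26791e-06
Denominator: 0.0018699 + 0.00869534 + 1.38518e-05 + 2.26791e-06 = 0.0105814
Responsibility of Segment 2: 0.00869534 / 0.0105814 ≈ 0.8218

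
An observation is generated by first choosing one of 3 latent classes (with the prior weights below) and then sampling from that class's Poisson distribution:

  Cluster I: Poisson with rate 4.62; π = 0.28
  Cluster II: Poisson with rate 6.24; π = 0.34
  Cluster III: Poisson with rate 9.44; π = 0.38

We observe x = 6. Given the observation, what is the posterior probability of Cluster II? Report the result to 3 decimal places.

0.448

By Bayes' theorem, P(k | x) = w_k f_k(x) / Σ_j w_j f_j(x).
Component likelihoods at x = 6:
  f_I = 0.13307
  f_II = 0.159874
  f_III = 0.0781195
Unnormalised posteriors:
  w_I·f_I = 0.28 × 0.13307 = 0.0372595
  w_II·f_II = 0.34 × 0.159874 = 0.0543571
  w_III·f_III = 0.38 × 0.0781195 = 0.0296854
Marginal: 0.0372595 + 0.0543571 + 0.0296854 = 0.121302
So the posterior for Cluster II is 0.0543571 / 0.121302 ≈ 0.448.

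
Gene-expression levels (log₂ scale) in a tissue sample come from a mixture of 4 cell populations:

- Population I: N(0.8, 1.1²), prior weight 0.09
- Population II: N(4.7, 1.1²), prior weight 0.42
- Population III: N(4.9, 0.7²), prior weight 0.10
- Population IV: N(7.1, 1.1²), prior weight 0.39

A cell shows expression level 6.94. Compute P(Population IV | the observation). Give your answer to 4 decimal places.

0.8751

By Bayes' theorem, P(k | x) = π_k f_k(x) / Σ_j π_j f_j(x).
Evaluate each component's likelihood at the observed value:
  f_I = 6.22196e-08
  f_II = 0.0456096
  f_III = 0.00815769
  f_IV = 0.358858
Prior × likelihood for each component:
  π_I·f_I = 0.09 × 6.22196e-08 = 5.59976e-09
  π_II·f_II = 0.42 × 0.0456096 = 0.019156
  π_III·f_III = 0.10 × 0.00815769 = 0.000815769
  π_IV·f_IV = 0.39 × 0.358858 = 0.139955
Evidence: 5.59976e-09 + 0.019156 + 0.000815769 + 0.139955 = 0.159927
Responsibility of Population IV: 0.139955 / 0.159927 ≈ 0.8751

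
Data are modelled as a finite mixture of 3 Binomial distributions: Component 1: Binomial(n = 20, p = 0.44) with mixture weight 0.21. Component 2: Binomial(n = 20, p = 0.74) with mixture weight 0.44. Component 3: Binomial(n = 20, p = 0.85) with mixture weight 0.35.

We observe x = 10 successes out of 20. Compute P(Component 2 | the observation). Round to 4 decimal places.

0.1498

Posterior ∝ prior × likelihood, so P(k | x) ∝ w_k f_k(x); normalise over all components.
Evaluate each component's likelihood at the observed value:
  f_1 = 0.152407
  f_2 = 0.0128425
  f_3 = 0.000209749
Unnormalised posteriors:
  w_1·f_1 = 0.21 × 0.152407 = 0.0320055
  w_2·f_2 = 0.44 × 0.0128425 = 0.0056507
  w_3·f_3 = 0.35 × 0.000209749 = 7.34122e-05
Denominator: 0.0320055 + 0.0056507 + 7.34122e-05 = 0.0377296
Responsibility of Component 2: 0.0056507 / 0.0377296 ≈ 0.1498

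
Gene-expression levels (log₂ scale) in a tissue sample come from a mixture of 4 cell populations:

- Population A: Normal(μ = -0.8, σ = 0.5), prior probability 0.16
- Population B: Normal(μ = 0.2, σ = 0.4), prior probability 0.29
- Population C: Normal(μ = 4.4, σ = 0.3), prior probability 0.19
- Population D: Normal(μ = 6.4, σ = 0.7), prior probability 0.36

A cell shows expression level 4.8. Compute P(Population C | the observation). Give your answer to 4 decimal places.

0.8734

P(component k | x) = P(Z=k)·f_k(x) / marginal(x), where marginal(x) = Σ_j P(Z=j)·f_j(x).
Evaluate each component's likelihood at the observed value:
  p_A = 4.60246e-28
  p_B = 1.91041e-29
  p_C = 0.5467
  p_D = 0.0418147
Multiply by the mixture weights:
  P(Z=A)·p_A = 0.16 × 4.60246e-28 = 7.36394e-29
  P(Z=B)·p_B = 0.29 × 1.91041e-29 = 5.5402e-30
  P(Z=C)·p_C = 0.19 × 0.5467 = 0.103873
  P(Z=D)·p_D = 0.36 × 0.0418147 = 0.0150533
Marginal: 7.36394e-29 + 5.5402e-30 + 0.103873 + 0.0150533 = 0.118926
P(Population C | 4.8) ≈ 0.8734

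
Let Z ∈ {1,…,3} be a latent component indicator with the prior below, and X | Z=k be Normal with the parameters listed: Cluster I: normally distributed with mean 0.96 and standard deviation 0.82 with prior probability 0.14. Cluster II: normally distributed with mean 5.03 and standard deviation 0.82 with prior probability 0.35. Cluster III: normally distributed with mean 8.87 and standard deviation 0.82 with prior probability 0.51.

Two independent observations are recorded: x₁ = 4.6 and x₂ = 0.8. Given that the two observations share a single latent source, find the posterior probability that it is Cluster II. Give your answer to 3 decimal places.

Apply Bayes' rule: the posterior for each component is proportional to its prior times its likelihood at x.
Since both observations come from the same component, the likelihood for component k is f_k(x₁)·f_k(x₂).
  f_I = [(1/(0.82·√(2π)))·exp(−(4.6−0.96)²/(2·0.82²)) = 0.486515·exp(-9.85247) = 2.5599e-05] × [0.477341] = 1.22195e-05
  f_II = [(1/(0.82·√(2π)))·exp(−(4.6−5.03)²/(2·0.82²)) = 0.486515·exp(-0.13749) = 0.424018] × [8.104e-07] = 3.43624e-07
  f_III = [(1/(0.82·√(2π)))·exp(−(4.6−8.87)²/(2·0.82²)) = 0.486515·exp(-13.55808) = 6.2936e-07] × [4.52304e-22] = 2.84662e-28
Prior × likelihood for each component:
  π_I·f_I = 0.14 × 1.22195e-05 = 1.71073e-06
  π_II·f_II = 0.35 × 3.43624e-07 = 1.20268e-07
  π_III·f_III = 0.51 × 2.84662e-28 = 1.45177e-28
Evidence: 1.71073e-06 + 1.20268e-07 + 1.45177e-28 = 1.83099e-06
P(Cluster II | x₁, x₂) = 1.20268e-07 / 1.83099e-06 ≈ 0.066

0.066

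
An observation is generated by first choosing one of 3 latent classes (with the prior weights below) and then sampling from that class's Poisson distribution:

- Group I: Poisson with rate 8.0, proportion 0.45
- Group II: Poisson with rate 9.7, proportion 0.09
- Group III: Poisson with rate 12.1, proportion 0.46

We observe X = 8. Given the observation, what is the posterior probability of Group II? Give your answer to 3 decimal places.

Apply Bayes' rule: the posterior for each component is proportional to its prior times its likelihood at x.
Evaluate each component's likelihood at the observed value:
  f_I = e^(−8.0)·8.0^8/8! = 0.139587
  f_II = e^(−9.7)·9.7^8/8! = 0.119123
  f_III = e^(−12.1)·12.1^8/8! = 0.0633577
Unnormalised posteriors:
  π_I·f_I = 0.45 × 0.139587 = 0.0628139
  π_II·f_II = 0.09 × 0.119123 = 0.0107211
  π_III·f_III = 0.46 × 0.0633577 = 0.0291445
Marginal: 0.0628139 + 0.0107211 + 0.0291445 = 0.10268
So the posterior for Group II is 0.0107211 / 0.10268 ≈ 0.104.

0.104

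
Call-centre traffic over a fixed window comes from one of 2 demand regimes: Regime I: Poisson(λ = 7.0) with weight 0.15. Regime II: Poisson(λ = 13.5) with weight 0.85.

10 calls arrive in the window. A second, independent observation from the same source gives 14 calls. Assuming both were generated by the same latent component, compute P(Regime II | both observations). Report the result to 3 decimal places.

P(component k | x) = π_k·f_k(x) / marginal(x), where marginal(x) = Σ_j π_j·f_j(x).
Since both observations come from the same component, the likelihood for component k is f_k(x₁)·f_k(x₂).
  f_I = [0.0709833] × [0.00709419] = 0.000503569
  f_II = [0.0759625] × [0.105024] = 0.00797789
Prior × likelihood for each component:
  π_I·f_I = 0.15 × 0.000503569 = 7.55353e-05
  π_II·f_II = 0.85 × 0.00797789 = 0.00678121
Marginal: 7.55353e-05 + 0.00678121 = 0.00685674
P(Regime II | data) ≈ 0.989

0.989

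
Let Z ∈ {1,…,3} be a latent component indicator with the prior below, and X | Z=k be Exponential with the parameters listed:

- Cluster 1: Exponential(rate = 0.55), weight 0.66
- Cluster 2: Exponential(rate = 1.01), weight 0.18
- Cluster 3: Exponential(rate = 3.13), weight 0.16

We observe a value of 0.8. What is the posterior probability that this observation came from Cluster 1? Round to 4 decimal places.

P(component k | x) = w_k·f_k(x) / marginal(x), where marginal(x) = Σ_j w_j·f_j(x).
Evaluate each component's likelihood at the observed value:
  f_1 = 0.35422
  f_2 = 0.450206
  f_3 = 0.2559
Prior × likelihood for each component:
  w_1·f_1 = 0.66 × 0.35422 = 0.233785
  w_2·f_2 = 0.18 × 0.450206 = 0.0810371
  w_3·f_3 = 0.16 × 0.2559 = 0.0409441
Sum: 0.233785 + 0.0810371 + 0.0409441 = 0.355766
Responsibility of Cluster 1: 0.233785 / 0.355766 ≈ 0.6571

0.6571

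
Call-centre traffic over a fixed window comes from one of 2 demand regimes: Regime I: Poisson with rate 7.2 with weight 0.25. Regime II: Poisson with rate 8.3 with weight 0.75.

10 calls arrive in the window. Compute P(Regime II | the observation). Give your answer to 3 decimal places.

0.805

By Bayes' theorem, P(k | x) = π_k f_k(x) / Σ_j π_j f_j(x).
Component likelihoods at x = 10 calls:
  p_I = e^(−7.2)·7.2^10/10! = 0.0770268
  p_II = e^(−8.3)·8.3^10/10! = 0.106261
Prior × likelihood for each component:
  π_I·p_I = 0.25 × 0.0770268 = 0.0192567
  π_II·p_II = 0.75 × 0.106261 = 0.0796957
Marginal: 0.0192567 + 0.0796957 = 0.0989524
P(Regime II | the observation) ≈ 0.805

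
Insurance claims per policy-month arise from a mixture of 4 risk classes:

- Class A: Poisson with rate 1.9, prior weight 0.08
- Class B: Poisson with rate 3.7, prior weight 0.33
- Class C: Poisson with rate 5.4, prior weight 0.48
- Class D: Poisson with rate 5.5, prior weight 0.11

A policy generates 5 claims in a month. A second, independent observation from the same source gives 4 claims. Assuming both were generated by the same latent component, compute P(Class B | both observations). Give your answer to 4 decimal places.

Apply Bayes' rule: the posterior for each component is proportional to its prior times its likelihood at x.
Since both observations come from the same component, the likelihood for component k is f_k(x₁)·f_k(x₂).
  p_A = [0.0308622] × [0.0812164] = 0.00250652
  p_B = [0.142869] × [0.193066] = 0.0275832
  p_C = [0.172821] × [0.16002] = 0.0276548
  p_D = [0.171401] × [0.155819] = 0.0267074
Prior × likelihood for each component:
  P(Z=A)·p_A = 0.08 × 0.00250652 = 0.000200521
  P(Z=B)·p_B = 0.33 × 0.0275832 = 0.00910244
  P(Z=C)·p_C = 0.48 × 0.0276548 = 0.0132743
  P(Z=D)·p_D = 0.11 × 0.0267074 = 0.00293782
Sum: 0.000200521 + 0.00910244 + 0.0132743 + 0.00293782 = 0.0255151
Responsibility of Class B: 0.00910244 / 0.0255151 ≈ 0.3567

0.3567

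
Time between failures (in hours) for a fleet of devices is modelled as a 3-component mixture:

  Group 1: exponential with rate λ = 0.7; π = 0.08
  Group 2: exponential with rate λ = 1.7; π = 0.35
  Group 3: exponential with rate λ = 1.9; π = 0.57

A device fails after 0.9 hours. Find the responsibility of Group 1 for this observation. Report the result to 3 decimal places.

P(component k | x) = P(Z=k)·f_k(x) / marginal(x), where marginal(x) = Σ_j P(Z=j)·f_j(x).
Evaluate each component's likelihood at the observed value:
  p_1 = 0.372814
  p_2 = 0.368111
  p_3 = 0.343645
Weight by the priors:
  P(Z=1)·p_1 = 0.08 × 0.372814 = 0.0298251
  P(Z=2)·p_2 = 0.35 × 0.368111 = 0.128839
  P(Z=3)·p_3 = 0.57 × 0.343645 = 0.195878
Evidence: 0.0298251 + 0.128839 + 0.195878 = 0.354542
P(Group 1 | the observation) = 0.0298251 / 0.354542 ≈ 0.084

0.084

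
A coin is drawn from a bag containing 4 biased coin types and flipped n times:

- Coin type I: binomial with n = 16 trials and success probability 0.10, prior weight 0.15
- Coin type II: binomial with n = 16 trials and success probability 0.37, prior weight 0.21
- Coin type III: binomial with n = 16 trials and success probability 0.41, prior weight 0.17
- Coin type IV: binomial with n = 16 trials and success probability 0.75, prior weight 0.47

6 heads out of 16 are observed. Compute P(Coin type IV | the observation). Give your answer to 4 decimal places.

0.0083

The responsibility of component k is w_k f_k(x) divided by Σ_j w_j f_j(x).
Component likelihoods at x = 6 heads out of 16:
  f_I = 0.00279222
  f_II = 0.202367
  f_III = 0.194423
  f_IV = 0.00135923
Prior × likelihood for each component:
  w_I·f_I = 0.15 × 0.00279222 = 0.000418833
  w_II·f_II = 0.21 × 0.202367 = 0.0424971
  w_III·f_III = 0.17 × 0.194423 = 0.0330519
  w_IV·f_IV = 0.47 × 0.00135923 = 0.000638836
Marginal: 0.000418833 + 0.0424971 + 0.0330519 + 0.000638836 = 0.0766066
P(Coin type IV | x) = 0.000638836 / 0.0766066 ≈ 0.0083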